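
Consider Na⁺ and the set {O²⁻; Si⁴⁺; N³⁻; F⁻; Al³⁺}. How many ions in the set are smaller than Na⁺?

These species are isoelectronic with 10 electrons. The only difference is the number of protons: Si⁴⁺ (Z=14), Al³⁺ (Z=13), Na⁺ (Z=11), F⁻ (Z=9), O²⁻ (Z=8), N³⁻ (Z=7). The strongest nuclear pull (Si⁴⁺) gives the smallest ion.
Overall: Si⁴⁺ < Al³⁺ < Na⁺ < F⁻ < O²⁻ < N³⁻. Na⁺ has 2 below it and 3 above. So 2 are smaller.

2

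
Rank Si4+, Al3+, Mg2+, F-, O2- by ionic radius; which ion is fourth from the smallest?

F-

All of these have 10 electrons (isoelectronic). With the same electron cloud, the ion with the most protons pulls it in tightest. Nuclear charges: Si4+ (Z=14), Al3+ (Z=13), Mg2+ (Z=12), F- (Z=9), O2- (Z=8). Highest Z is smallest.
Full ascending order: Si4+ < Al3+ < Mg2+ < F- < O2-. Counting from the smallest, position 4 is F-.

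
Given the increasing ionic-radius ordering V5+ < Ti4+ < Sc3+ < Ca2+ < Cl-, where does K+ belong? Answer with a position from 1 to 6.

5

All of these have 18 electrons (isoelectronic). With the same electron cloud, the ion with the most protons pulls it in tightest. Nuclear charges: V5+ (Z=23), Ti4+ (Z=22), Sc3+ (Z=21), Ca2+ (Z=20), K+ (Z=19), Cl- (Z=17). Highest Z is smallest.
Putting K+ in gives V5+ < Ti4+ < Sc3+ < Ca2+ < K+ < Cl-; it lands at slot 5.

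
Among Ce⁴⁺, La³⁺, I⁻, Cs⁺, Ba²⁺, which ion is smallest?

Ce⁴⁺

Each ion has 54 electrons. The ranking follows nuclear charge in reverse — greater Z gives a smaller radius. Ce⁴⁺ (Z=58), La³⁺ (Z=57), Ba²⁺ (Z=56), Cs⁺ (Z=55), I⁻ (Z=53).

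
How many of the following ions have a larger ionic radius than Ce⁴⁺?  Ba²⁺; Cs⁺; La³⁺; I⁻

4

These species are isoelectronic with 54 electrons. The only difference is the number of protons: Ce⁴⁺ (Z=58), La³⁺ (Z=57), Ba²⁺ (Z=56), Cs⁺ (Z=55), I⁻ (Z=53). The strongest nuclear pull (Ce⁴⁺) gives the smallest ion.
Relative to Ce⁴⁺, the ions that are larger are La³⁺, Ba²⁺, Cs⁺, I⁻. That's 4.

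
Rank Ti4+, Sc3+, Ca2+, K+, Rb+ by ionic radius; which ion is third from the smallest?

First list Z and electron count for each: Ti4+ has 18 e⁻ (Z=22), Sc3+ has 18 e⁻ (Z=21), Ca2+ has 18 e⁻ (Z=20), K+ has 18 e⁻ (Z=19), Rb+ has 36 e⁻ (Z=37). Ti4+ < Sc3+ (isoelectronic, higher Z=22 is smaller); Sc3+ < Ca2+ (isoelectronic, higher Z=21 is smaller); Ca2+ < K+ (both 18 e⁻, Z=20>19); K+ < Rb+ (same group, 1 shell fewer).
Ordering: Ti4+ < Sc3+ < Ca2+ < K+ < Rb+. The third smallest is Ca2+.

Ca2+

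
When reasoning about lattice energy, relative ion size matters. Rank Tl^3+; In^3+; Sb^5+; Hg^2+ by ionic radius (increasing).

Sb^5+ < In^3+ < Tl^3+ < Hg^2+

Work out protons and electrons: Sb^5+ (Z=51, 46 e⁻), In^3+ (Z=49, 46 e⁻), Tl^3+ (Z=81, 78 e⁻), Hg^2+ (Z=80, 78 e⁻). Sb^5+ < In^3+ (isoelectronic, higher Z=51 is smaller); In^3+ < Tl^3+ (same group, period 5 vs 6); Tl^3+ < Hg^2+ (isoelectronic, higher Z=81 is smaller).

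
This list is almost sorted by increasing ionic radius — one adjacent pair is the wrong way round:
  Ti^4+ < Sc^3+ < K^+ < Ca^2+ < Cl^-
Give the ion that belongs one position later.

Scanning neighbour by neighbour, only K^+/Ca^2+ violates a trend: they are isoelectronic (18 e⁻) and Ca has more protons than K (20 vs 19), making Ca^2+ smaller. That makes K^+ the one sitting a position early relative to where it belongs.

K^+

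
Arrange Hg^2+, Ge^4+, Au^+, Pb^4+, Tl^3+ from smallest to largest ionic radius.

Tabulating Z and e⁻: Ge^4+ has 28 e⁻ (Z=32), Pb^4+ has 78 e⁻ (Z=82), Tl^3+ has 78 e⁻ (Z=81), Hg^2+ has 78 e⁻ (Z=80), Au^+ has 78 e⁻ (Z=79). Ge^4+ < Pb^4+ (same group, period 4 vs 6); Pb^4+ < Tl^3+ (both 78 e⁻, Z=82>81); Tl^3+ < Hg^2+ (isoelectronic, higher Z=81 is smaller); Hg^2+ < Au^+ (isoelectronic, higher Z=80 is smaller).

Ge^4+ < Pb^4+ < Tl^3+ < Hg^2+ < Au^+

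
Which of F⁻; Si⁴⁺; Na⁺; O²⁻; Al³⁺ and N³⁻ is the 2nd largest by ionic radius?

O²⁻

Each ion has 10 electrons. The ranking follows nuclear charge in reverse — greater Z gives a smaller radius. Si⁴⁺ (Z=14), Al³⁺ (Z=13), Na⁺ (Z=11), F⁻ (Z=9), O²⁻ (Z=8), N³⁻ (Z=7).
So the order is Si⁴⁺ < Al³⁺ < Na⁺ < F⁻ < O²⁻ < N³⁻; the 2nd-largest ion is O²⁻.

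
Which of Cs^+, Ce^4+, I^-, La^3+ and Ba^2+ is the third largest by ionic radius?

Ba^2+

These species are isoelectronic with 54 electrons. The only difference is the number of protons: Ce^4+ (Z=58), La^3+ (Z=57), Ba^2+ (Z=56), Cs^+ (Z=55), I^- (Z=53). The strongest nuclear pull (Ce^4+) gives the smallest ion.
Ordering: Ce^4+ < La^3+ < Ba^2+ < Cs^+ < I^-. The third largest is Ba^2+.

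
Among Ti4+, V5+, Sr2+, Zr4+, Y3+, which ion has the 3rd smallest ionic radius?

Tabulating Z and e⁻: V5+ has 18 e⁻ (Z=23), Ti4+ has 18 e⁻ (Z=22), Zr4+ has 36 e⁻ (Z=40), Y3+ has 36 e⁻ (Z=39), Sr2+ has 36 e⁻ (Z=38). V5+ < Ti4+ (both 18 e⁻, Z=23>22); Ti4+ < Zr4+ (same group, period 4 vs 5); Zr4+ < Y3+ (both 36 e⁻, Z=40>39); Y3+ < Sr2+ (isoelectronic, higher Z=39 is smaller).
Full ascending order: V5+ < Ti4+ < Zr4+ < Y3+ < Sr2+. Counting from the smallest, position 3 is Zr4+.

Zr4+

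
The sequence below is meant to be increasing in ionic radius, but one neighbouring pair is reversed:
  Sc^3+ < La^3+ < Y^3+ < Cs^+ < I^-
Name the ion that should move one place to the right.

Check each adjacent pair. La^3+ and Y^3+ are reversed: both in group 3 with the same charge; Y^3+ (period 5) has the smaller radius. No other neighbouring pair contradicts the periodic trends, so La^3+ is the ion listed too early.

La^3+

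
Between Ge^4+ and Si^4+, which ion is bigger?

These ions sit in one column with identical charge. Each step down the periodic table adds a principal shell, increasing the radius.

Ge^4+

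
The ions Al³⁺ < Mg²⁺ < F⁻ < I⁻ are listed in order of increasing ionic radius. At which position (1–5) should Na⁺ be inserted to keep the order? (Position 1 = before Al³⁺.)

3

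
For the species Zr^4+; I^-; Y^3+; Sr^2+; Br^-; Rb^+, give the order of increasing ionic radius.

Zr^4+ < Y^3+ < Sr^2+ < Rb^+ < Br^- < I^-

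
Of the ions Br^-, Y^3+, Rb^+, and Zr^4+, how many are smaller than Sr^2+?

2

Isoelectronic series (36 e⁻ each). Size is set by nuclear charge: more protons means a smaller ion. Zr^4+ (Z=40), Y^3+ (Z=39), Sr^2+ (Z=38), Rb^+ (Z=37), Br^- (Z=35).
Relative to Sr^2+, the ions that are smaller are Zr^4+, Y^3+. So 2 are smaller.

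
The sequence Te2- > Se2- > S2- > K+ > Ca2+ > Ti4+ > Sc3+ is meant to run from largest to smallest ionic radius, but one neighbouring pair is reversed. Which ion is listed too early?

Ti4+

Scanning neighbour by neighbour, only Ti4+/Sc3+ violates a trend: both have 18 electrons but Z(Ti)=22 > Z(Sc)=21, so Ti4+ should be the smaller of the two. That makes Ti4+ the one sitting a position early relative to where it belongs.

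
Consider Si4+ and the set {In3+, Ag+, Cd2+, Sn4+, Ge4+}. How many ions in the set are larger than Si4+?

Tabulating Z and e⁻: Si4+ (Z=14, 10 e⁻), Ge4+ (Z=32, 28 e⁻), Sn4+ (Z=50, 46 e⁻), In3+ (Z=49, 46 e⁻), Cd2+ (Z=48, 46 e⁻), Ag+ (Z=47, 46 e⁻). Si4+ < Ge4+ (same group, 1 shell fewer); Ge4+ < Sn4+ (same group, period 4 vs 5); Sn4+ < In3+ (both 46 e⁻, Z=50>49); In3+ < Cd2+ (both 46 e⁻, Z=49>48); Cd2+ < Ag+ (both 46 e⁻, Z=48>47).
Ordering all of them (including Si4+) by radius gives Si4+ < Ge4+ < Sn4+ < In3+ < Cd2+ < Ag+. That's 5.

5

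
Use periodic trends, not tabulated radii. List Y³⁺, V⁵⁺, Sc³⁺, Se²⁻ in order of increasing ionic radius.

V⁵⁺ < Sc³⁺ < Y³⁺ < Se²⁻

Work out protons and electrons: V⁵⁺: 18 e⁻, Z=23, Sc³⁺: 18 e⁻, Z=21, Y³⁺: 36 e⁻, Z=39, Se²⁻: 36 e⁻, Z=34. V⁵⁺ < Sc³⁺ (both 18 e⁻, Z=23>21); Sc³⁺ < Y³⁺ (same group, 1 shell fewer); Y³⁺ < Se²⁻ (both 36 e⁻, Z=39>34).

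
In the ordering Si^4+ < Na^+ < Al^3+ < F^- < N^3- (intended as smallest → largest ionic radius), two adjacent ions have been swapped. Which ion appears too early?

Na^+

Check each adjacent pair. Na^+ and Al^3+ are reversed: they are isoelectronic (10 e⁻) and Al has more protons than Na (13 vs 11), making Al^3+ smaller. No other neighbouring pair contradicts the periodic trends, so Na^+ is the ion listed too early.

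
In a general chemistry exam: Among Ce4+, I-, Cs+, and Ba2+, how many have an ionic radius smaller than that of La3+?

1

These species are isoelectronic with 54 electrons. The only difference is the number of protons: Ce4+ (Z=58), La3+ (Z=57), Ba2+ (Z=56), Cs+ (Z=55), I- (Z=53). The strongest nuclear pull (Ce4+) gives the smallest ion.
Placing each against La3+: smaller — Ce4+; larger — Ba2+, Cs+, I-. So 1 is smaller.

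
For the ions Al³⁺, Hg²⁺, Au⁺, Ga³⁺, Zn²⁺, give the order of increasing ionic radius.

Al³⁺ < Ga³⁺ < Zn²⁺ < Hg²⁺ < Au⁺

Tabulating Z and e⁻: Al³⁺ has 10 e⁻ (Z=13), Ga³⁺ has 28 e⁻ (Z=31), Zn²⁺ has 28 e⁻ (Z=30), Hg²⁺ has 78 e⁻ (Z=80), Au⁺ has 78 e⁻ (Z=79). Al³⁺ < Ga³⁺ (same group, 1 shell fewer); Ga³⁺ < Zn²⁺ (both 28 e⁻, Z=31>30); Zn²⁺ < Hg²⁺ (same group, 2 shells fewer); Hg²⁺ < Au⁺ (both 78 e⁻, Z=80>79).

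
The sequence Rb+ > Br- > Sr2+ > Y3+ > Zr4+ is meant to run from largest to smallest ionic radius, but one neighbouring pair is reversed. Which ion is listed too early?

Compare adjacent ions: Rb+ and Br- share 36 electrons; the higher nuclear charge on Rb (Z=37) contracts it more, so Rb+ < Br- — yet in this decreasing list Rb+ sits before Br-. Nothing else is reversed, so Rb+ should move one place to the right.

Rb+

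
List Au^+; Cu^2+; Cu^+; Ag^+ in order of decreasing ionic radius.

Au^+ > Ag^+ > Cu^+ > Cu^2+

Cu^2+: 27 e⁻, Z=29, Cu^+: 28 e⁻, Z=29, Ag^+: 46 e⁻, Z=47, Au^+: 78 e⁻, Z=79. Cu^2+ < Cu^+ (higher charge on the same element); Cu^+ < Ag^+ (same group, period 4 vs 5); Ag^+ < Au^+ (same group, 1 shell fewer).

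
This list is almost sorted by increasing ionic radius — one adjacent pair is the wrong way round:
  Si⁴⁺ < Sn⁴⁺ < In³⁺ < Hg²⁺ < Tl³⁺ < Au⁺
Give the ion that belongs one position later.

Hg²⁺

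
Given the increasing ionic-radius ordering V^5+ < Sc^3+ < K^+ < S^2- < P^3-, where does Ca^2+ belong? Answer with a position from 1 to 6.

Each ion has 18 electrons. The ranking follows nuclear charge in reverse — greater Z gives a smaller radius. V^5+ (Z=23), Sc^3+ (Z=21), Ca^2+ (Z=20), K^+ (Z=19), S^2- (Z=16), P^3- (Z=15).
Putting Ca^2+ in gives V^5+ < Sc^3+ < Ca^2+ < K^+ < S^2- < P^3-; it lands at slot 3.

3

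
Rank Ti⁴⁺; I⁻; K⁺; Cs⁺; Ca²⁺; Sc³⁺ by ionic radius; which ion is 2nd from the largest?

Electron counts and nuclear charges: Ti⁴⁺ has 18 e⁻ (Z=22), Sc³⁺ has 18 e⁻ (Z=21), Ca²⁺ has 18 e⁻ (Z=20), K⁺ has 18 e⁻ (Z=19), Cs⁺ has 54 e⁻ (Z=55), I⁻ has 54 e⁻ (Z=53). Ti⁴⁺ < Sc³⁺ (both 18 e⁻, Z=22>21); Sc³⁺ < Ca²⁺ (both 18 e⁻, Z=21>20); Ca²⁺ < K⁺ (both 18 e⁻, Z=20>19); K⁺ < Cs⁺ (same group, 2 shells fewer); Cs⁺ < I⁻ (isoelectronic, higher Z=55 is smaller).
Ordering: Ti⁴⁺ < Sc³⁺ < Ca²⁺ < K⁺ < Cs⁺ < I⁻. The 2nd largest is Cs⁺.

Cs⁺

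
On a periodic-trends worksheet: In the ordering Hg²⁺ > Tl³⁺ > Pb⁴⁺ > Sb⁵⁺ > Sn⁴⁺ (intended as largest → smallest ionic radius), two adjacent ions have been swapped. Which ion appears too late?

Scanning neighbour by neighbour, only Sb⁵⁺/Sn⁴⁺ violates a trend: both have 46 electrons but Z(Sb)=51 > Z(Sn)=50, so Sb⁵⁺ should be the smaller of the two. That makes Sn⁴⁺ the one sitting a position late relative to where it belongs.

Sn⁴⁺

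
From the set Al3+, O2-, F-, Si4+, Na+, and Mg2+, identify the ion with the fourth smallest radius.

All of these have 10 electrons (isoelectronic). With the same electron cloud, the ion with the most protons pulls it in tightest. Nuclear charges: Si4+ (Z=14), Al3+ (Z=13), Mg2+ (Z=12), Na+ (Z=11), F- (Z=9), O2- (Z=8). Highest Z is smallest.
That gives Si4+ < Al3+ < Mg2+ < Na+ < F- < O2-. From the smallest end, number 4 is Na+.

Na+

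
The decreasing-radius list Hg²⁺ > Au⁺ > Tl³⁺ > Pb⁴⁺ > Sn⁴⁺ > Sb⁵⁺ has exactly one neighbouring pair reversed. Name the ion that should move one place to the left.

Au⁺

Compare adjacent ions: they are isoelectronic (78 e⁻) and Hg has more protons than Au (80 vs 79), making Hg²⁺ smaller — yet in this decreasing list Hg²⁺ sits before Au⁺. Nothing else is reversed, so Au⁺ should move one place to the left.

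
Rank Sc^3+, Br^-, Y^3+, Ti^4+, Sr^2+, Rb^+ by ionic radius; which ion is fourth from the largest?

Electron counts and nuclear charges: Ti^4+ (Z=22, 18 e⁻), Sc^3+ (Z=21, 18 e⁻), Y^3+ (Z=39, 36 e⁻), Sr^2+ (Z=38, 36 e⁻), Rb^+ (Z=37, 36 e⁻), Br^- (Z=35, 36 e⁻). Ti^4+ < Sc^3+ (isoelectronic, higher Z=22 is smaller); Sc^3+ < Y^3+ (same group, period 4 vs 5); Y^3+ < Sr^2+ (both 36 e⁻, Z=39>38); Sr^2+ < Rb^+ (both 36 e⁻, Z=38>37); Rb^+ < Br^- (isoelectronic, higher Z=37 is smaller).
Full ascending order: Ti^4+ < Sc^3+ < Y^3+ < Sr^2+ < Rb^+ < Br^-. Counting from the largest, position 4 is Y^3+.

Y^3+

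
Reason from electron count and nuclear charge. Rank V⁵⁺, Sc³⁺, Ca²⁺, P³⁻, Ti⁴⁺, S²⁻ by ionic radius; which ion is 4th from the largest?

Sc³⁺

These species are isoelectronic with 18 electrons. The only difference is the number of protons: V⁵⁺ (Z=23), Ti⁴⁺ (Z=22), Sc³⁺ (Z=21), Ca²⁺ (Z=20), S²⁻ (Z=16), P³⁻ (Z=15). The strongest nuclear pull (V⁵⁺) gives the smallest ion.
Full ascending order: V⁵⁺ < Ti⁴⁺ < Sc³⁺ < Ca²⁺ < S²⁻ < P³⁻. Counting from the largest, position 4 is Sc³⁺.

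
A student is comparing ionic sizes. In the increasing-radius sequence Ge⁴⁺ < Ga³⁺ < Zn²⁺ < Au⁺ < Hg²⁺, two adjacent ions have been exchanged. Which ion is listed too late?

Hg²⁺

Compare adjacent ions: they are isoelectronic (78 e⁻) and Hg has more protons than Au (80 vs 79), making Hg²⁺ smaller — yet in this increasing list Au⁺ sits before Hg²⁺. Nothing else is reversed, so Hg²⁺ should move one place to the left.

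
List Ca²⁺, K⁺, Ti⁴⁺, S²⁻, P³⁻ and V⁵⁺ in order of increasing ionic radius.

V⁵⁺ < Ti⁴⁺ < Ca²⁺ < K⁺ < S²⁻ < P³⁻

Isoelectronic series (18 e⁻ each). Size is set by nuclear charge: more protons means a smaller ion. V⁵⁺ (Z=23), Ti⁴⁺ (Z=22), Ca²⁺ (Z=20), K⁺ (Z=19), S²⁻ (Z=16), P³⁻ (Z=15).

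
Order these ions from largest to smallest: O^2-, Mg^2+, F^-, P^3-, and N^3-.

P^3- > N^3- > O^2- > F^- > Mg^2+

Tabulating Z and e⁻: Mg^2+: 10 e⁻, Z=12, F^-: 10 e⁻, Z=9, O^2-: 10 e⁻, Z=8, N^3-: 10 e⁻, Z=7, P^3-: 18 e⁻, Z=15. Mg^2+ < F^- (isoelectronic, higher Z=12 is smaller); F^- < O^2- (isoelectronic, higher Z=9 is smaller); O^2- < N^3- (isoelectronic, higher Z=8 is smaller); N^3- < P^3- (same group, period 2 vs 3).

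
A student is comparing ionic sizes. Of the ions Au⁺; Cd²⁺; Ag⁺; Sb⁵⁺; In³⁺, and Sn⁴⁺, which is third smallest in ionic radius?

Sb⁵⁺ (Z=51, 46 e⁻), Sn⁴⁺ (Z=50, 46 e⁻), In³⁺ (Z=49, 46 e⁻), Cd²⁺ (Z=48, 46 e⁻), Ag⁺ (Z=47, 46 e⁻), Au⁺ (Z=79, 78 e⁻). Sb⁵⁺ < Sn⁴⁺ (isoelectronic, higher Z=51 is smaller); Sn⁴⁺ < In³⁺ (isoelectronic, higher Z=50 is smaller); In³⁺ < Cd²⁺ (both 46 e⁻, Z=49>48); Cd²⁺ < Ag⁺ (both 46 e⁻, Z=48>47); Ag⁺ < Au⁺ (same group, period 5 vs 6).
Full ascending order: Sb⁵⁺ < Sn⁴⁺ < In³⁺ < Cd²⁺ < Ag⁺ < Au⁺. Counting from the smallest, position 3 is In³⁺.

In³⁺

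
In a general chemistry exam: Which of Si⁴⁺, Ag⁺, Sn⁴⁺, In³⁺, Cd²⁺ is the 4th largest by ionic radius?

Sn⁴⁺

Work out protons and electrons: Si⁴⁺ has 10 e⁻ (Z=14), Sn⁴⁺ has 46 e⁻ (Z=50), In³⁺ has 46 e⁻ (Z=49), Cd²⁺ has 46 e⁻ (Z=48), Ag⁺ has 46 e⁻ (Z=47). Si⁴⁺ < Sn⁴⁺ (same group, period 3 vs 5); Sn⁴⁺ < In³⁺ (both 46 e⁻, Z=50>49); In³⁺ < Cd²⁺ (both 46 e⁻, Z=49>48); Cd²⁺ < Ag⁺ (both 46 e⁻, Z=48>47).
So the order is Si⁴⁺ < Sn⁴⁺ < In³⁺ < Cd²⁺ < Ag⁺; the 4th-largest ion is Sn⁴⁺.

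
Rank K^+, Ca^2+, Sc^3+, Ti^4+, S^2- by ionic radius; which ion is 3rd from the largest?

These species are isoelectronic with 18 electrons. The only difference is the number of protons: Ti^4+ (Z=22), Sc^3+ (Z=21), Ca^2+ (Z=20), K^+ (Z=19), S^2- (Z=16). The strongest nuclear pull (Ti^4+) gives the smallest ion.
Full ascending order: Ti^4+ < Sc^3+ < Ca^2+ < K^+ < S^2-. Counting from the largest, position 3 is Ca^2+.

Ca^2+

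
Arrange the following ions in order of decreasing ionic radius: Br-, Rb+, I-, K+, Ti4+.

I- > Br- > Rb+ > K+ > Ti4+

First list Z and electron count for each: Ti4+ has 18 e⁻ (Z=22), K+ has 18 e⁻ (Z=19), Rb+ has 36 e⁻ (Z=37), Br- has 36 e⁻ (Z=35), I- has 54 e⁻ (Z=53). Ti4+ < K+ (isoelectronic, higher Z=22 is smaller); K+ < Rb+ (same group, 1 shell fewer); Rb+ < Br- (isoelectronic, higher Z=37 is smaller); Br- < I- (same group, period 4 vs 5).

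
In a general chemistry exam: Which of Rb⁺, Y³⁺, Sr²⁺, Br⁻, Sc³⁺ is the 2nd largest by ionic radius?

Electron counts and nuclear charges: Sc³⁺ (Z=21, 18 e⁻), Y³⁺ (Z=39, 36 e⁻), Sr²⁺ (Z=38, 36 e⁻), Rb⁺ (Z=37, 36 e⁻), Br⁻ (Z=35, 36 e⁻). Sc³⁺ < Y³⁺ (same group, period 4 vs 5); Y³⁺ < Sr²⁺ (isoelectronic, higher Z=39 is smaller); Sr²⁺ < Rb⁺ (isoelectronic, higher Z=38 is smaller); Rb⁺ < Br⁻ (both 36 e⁻, Z=37>35).
That gives Sc³⁺ < Y³⁺ < Sr²⁺ < Rb⁺ < Br⁻. From the largest end, number 2 is Rb⁺.

Rb⁺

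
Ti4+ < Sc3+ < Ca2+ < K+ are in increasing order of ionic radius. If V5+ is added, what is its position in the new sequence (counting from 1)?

1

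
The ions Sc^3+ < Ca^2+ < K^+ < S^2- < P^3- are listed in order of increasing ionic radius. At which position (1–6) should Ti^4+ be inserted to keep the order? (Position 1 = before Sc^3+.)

Isoelectronic series (18 e⁻ each). Size is set by nuclear charge: more protons means a smaller ion. Ti^4+ (Z=22), Sc^3+ (Z=21), Ca^2+ (Z=20), K^+ (Z=19), S^2- (Z=16), P^3- (Z=15).
Putting Ti^4+ in gives Ti^4+ < Sc^3+ < Ca^2+ < K^+ < S^2- < P^3-; it lands at slot 1.

1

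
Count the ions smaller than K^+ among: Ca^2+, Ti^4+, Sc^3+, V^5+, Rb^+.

Tabulating Z and e⁻: V^5+ has 18 e⁻ (Z=23), Ti^4+ has 18 e⁻ (Z=22), Sc^3+ has 18 e⁻ (Z=21), Ca^2+ has 18 e⁻ (Z=20), K^+ has 18 e⁻ (Z=19), Rb^+ has 36 e⁻ (Z=37). V^5+ < Ti^4+ (isoelectronic, higher Z=23 is smaller); Ti^4+ < Sc^3+ (isoelectronic, higher Z=22 is smaller); Sc^3+ < Ca^2+ (isoelectronic, higher Z=21 is smaller); Ca^2+ < K^+ (isoelectronic, higher Z=20 is smaller); K^+ < Rb^+ (same group, 1 shell fewer).
Ordering all of them (including K^+) by radius gives V^5+ < Ti^4+ < Sc^3+ < Ca^2+ < K^+ < Rb^+. So 4 are smaller.

4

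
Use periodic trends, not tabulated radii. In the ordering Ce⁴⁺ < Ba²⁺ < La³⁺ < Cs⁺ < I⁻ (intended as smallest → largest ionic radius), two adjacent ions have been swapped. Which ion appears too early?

Check each adjacent pair. Ba²⁺ and La³⁺ are reversed: both have 54 electrons but Z(La)=57 > Z(Ba)=56, so La³⁺ should be the smaller of the two. No other neighbouring pair contradicts the periodic trends, so Ba²⁺ is the ion listed too early.

Ba²⁺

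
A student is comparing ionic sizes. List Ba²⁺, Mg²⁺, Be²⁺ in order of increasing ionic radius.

Be²⁺ < Mg²⁺ < Ba²⁺

All are in the same group with charge +2. Radius grows down the group as n (the outermost shell) increases.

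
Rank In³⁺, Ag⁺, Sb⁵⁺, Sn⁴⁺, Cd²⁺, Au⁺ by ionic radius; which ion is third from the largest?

Work out protons and electrons: Sb⁵⁺ (Z=51, 46 e⁻), Sn⁴⁺ (Z=50, 46 e⁻), In³⁺ (Z=49, 46 e⁻), Cd²⁺ (Z=48, 46 e⁻), Ag⁺ (Z=47, 46 e⁻), Au⁺ (Z=79, 78 e⁻). Sb⁵⁺ < Sn⁴⁺ (isoelectronic, higher Z=51 is smaller); Sn⁴⁺ < In³⁺ (both 46 e⁻, Z=50>49); In³⁺ < Cd²⁺ (isoelectronic, higher Z=49 is smaller); Cd²⁺ < Ag⁺ (both 46 e⁻, Z=48>47); Ag⁺ < Au⁺ (same group, 1 shell fewer).
So the order is Sb⁵⁺ < Sn⁴⁺ < In³⁺ < Cd²⁺ < Ag⁺ < Au⁺; the 3rd-largest ion is Cd²⁺.

Cd²⁺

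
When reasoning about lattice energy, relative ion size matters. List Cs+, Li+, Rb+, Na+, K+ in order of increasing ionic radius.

Li+ < Na+ < K+ < Rb+ < Cs+

Same group, same charge. Going down the group adds an extra shell of electrons, so the ion gets larger: Li+ is highest in the group and smallest.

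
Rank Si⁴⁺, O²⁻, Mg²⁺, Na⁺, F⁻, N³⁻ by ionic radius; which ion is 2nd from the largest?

O²⁻

These species are isoelectronic with 10 electrons. The only difference is the number of protons: Si⁴⁺ (Z=14), Mg²⁺ (Z=12), Na⁺ (Z=11), F⁻ (Z=9), O²⁻ (Z=8), N³⁻ (Z=7). The strongest nuclear pull (Si⁴⁺) gives the smallest ion.
That gives Si⁴⁺ < Mg²⁺ < Na⁺ < F⁻ < O²⁻ < N³⁻. From the largest end, number 2 is O²⁻.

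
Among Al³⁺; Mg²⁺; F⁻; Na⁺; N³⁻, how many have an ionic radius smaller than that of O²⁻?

4

All of these have 10 electrons (isoelectronic). With the same electron cloud, the ion with the most protons pulls it in tightest. Nuclear charges: Al³⁺ (Z=13), Mg²⁺ (Z=12), Na⁺ (Z=11), F⁻ (Z=9), O²⁻ (Z=8), N³⁻ (Z=7). Highest Z is smallest.
Relative to O²⁻, the ions that are smaller are Al³⁺, Mg²⁺, Na⁺, F⁻. So 4 are smaller.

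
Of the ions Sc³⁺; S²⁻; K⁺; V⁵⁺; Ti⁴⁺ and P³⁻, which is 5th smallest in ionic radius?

S²⁻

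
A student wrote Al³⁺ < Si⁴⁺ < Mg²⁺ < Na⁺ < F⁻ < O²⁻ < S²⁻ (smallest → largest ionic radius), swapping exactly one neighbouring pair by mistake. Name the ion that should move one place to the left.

The pair Al³⁺, Si⁴⁺ is the wrong way round — they are isoelectronic (10 e⁻) and Si has more protons than Al (14 vs 13), making Si⁴⁺ smaller. All other adjacent pairs agree with periodic trends, so Si⁴⁺ is the misplaced ion.

Si⁴⁺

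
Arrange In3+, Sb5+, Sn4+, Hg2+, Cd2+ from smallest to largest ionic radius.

Sb5+: 46 e⁻, Z=51, Sn4+: 46 e⁻, Z=50, In3+: 46 e⁻, Z=49, Cd2+: 46 e⁻, Z=48, Hg2+: 78 e⁻, Z=80. Sb5+ < Sn4+ (isoelectronic, higher Z=51 is smaller); Sn4+ < In3+ (both 46 e⁻, Z=50>49); In3+ < Cd2+ (both 46 e⁻, Z=49>48); Cd2+ < Hg2+ (same group, 1 shell fewer).

Sb5+ < Sn4+ < In3+ < Cd2+ < Hg2+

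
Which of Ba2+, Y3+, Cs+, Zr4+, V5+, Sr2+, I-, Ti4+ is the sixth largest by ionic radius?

V5+: 18 e⁻, Z=23, Ti4+: 18 e⁻, Z=22, Zr4+: 36 e⁻, Z=40, Y3+: 36 e⁻, Z=39, Sr2+: 36 e⁻, Z=38, Ba2+: 54 e⁻, Z=56, Cs+: 54 e⁻, Z=55, I-: 54 e⁻, Z=53. V5+ < Ti4+ (both 18 e⁻, Z=23>22); Ti4+ < Zr4+ (same group, period 4 vs 5); Zr4+ < Y3+ (both 36 e⁻, Z=40>39); Y3+ < Sr2+ (isoelectronic, higher Z=39 is smaller); Sr2+ < Ba2+ (same group, period 5 vs 6); Ba2+ < Cs+ (isoelectronic, higher Z=56 is smaller); Cs+ < I- (isoelectronic, higher Z=55 is smaller).
Full ascending order: V5+ < Ti4+ < Zr4+ < Y3+ < Sr2+ < Ba2+ < Cs+ < I-. Counting from the largest, position 6 is Zr4+.

Zr4+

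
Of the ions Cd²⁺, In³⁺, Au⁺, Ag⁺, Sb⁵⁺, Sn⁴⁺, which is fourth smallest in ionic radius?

Cd²⁺

Sb⁵⁺ has 46 e⁻ (Z=51), Sn⁴⁺ has 46 e⁻ (Z=50), In³⁺ has 46 e⁻ (Z=49), Cd²⁺ has 46 e⁻ (Z=48), Ag⁺ has 46 e⁻ (Z=47), Au⁺ has 78 e⁻ (Z=79). Sb⁵⁺ < Sn⁴⁺ (both 46 e⁻, Z=51>50); Sn⁴⁺ < In³⁺ (isoelectronic, higher Z=50 is smaller); In³⁺ < Cd²⁺ (isoelectronic, higher Z=49 is smaller); Cd²⁺ < Ag⁺ (both 46 e⁻, Z=48>47); Ag⁺ < Au⁺ (same group, period 5 vs 6).
Full ascending order: Sb⁵⁺ < Sn⁴⁺ < In³⁺ < Cd²⁺ < Ag⁺ < Au⁺. Counting from the smallest, position 4 is Cd²⁺.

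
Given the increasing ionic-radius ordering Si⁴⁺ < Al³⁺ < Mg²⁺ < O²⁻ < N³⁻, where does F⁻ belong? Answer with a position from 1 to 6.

4

These species are isoelectronic with 10 electrons. The only difference is the number of protons: Si⁴⁺ (Z=14), Al³⁺ (Z=13), Mg²⁺ (Z=12), F⁻ (Z=9), O²⁻ (Z=8), N³⁻ (Z=7). The strongest nuclear pull (Si⁴⁺) gives the smallest ion.
Putting F⁻ in gives Si⁴⁺ < Al³⁺ < Mg²⁺ < F⁻ < O²⁻ < N³⁻; it lands at slot 4.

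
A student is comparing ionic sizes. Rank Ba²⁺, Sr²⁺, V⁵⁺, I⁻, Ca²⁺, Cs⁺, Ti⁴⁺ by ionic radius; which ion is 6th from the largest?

Ti⁴⁺

Tabulating Z and e⁻: V⁵⁺ (Z=23, 18 e⁻), Ti⁴⁺ (Z=22, 18 e⁻), Ca²⁺ (Z=20, 18 e⁻), Sr²⁺ (Z=38, 36 e⁻), Ba²⁺ (Z=56, 54 e⁻), Cs⁺ (Z=55, 54 e⁻), I⁻ (Z=53, 54 e⁻). V⁵⁺ < Ti⁴⁺ (isoelectronic, higher Z=23 is smaller); Ti⁴⁺ < Ca²⁺ (both 18 e⁻, Z=22>20); Ca²⁺ < Sr²⁺ (same group, 1 shell fewer); Sr²⁺ < Ba²⁺ (same group, 1 shell fewer); Ba²⁺ < Cs⁺ (isoelectronic, higher Z=56 is smaller); Cs⁺ < I⁻ (both 54 e⁻, Z=55>53).
Full ascending order: V⁵⁺ < Ti⁴⁺ < Ca²⁺ < Sr²⁺ < Ba²⁺ < Cs⁺ < I⁻. Counting from the largest, position 6 is Ti⁴⁺.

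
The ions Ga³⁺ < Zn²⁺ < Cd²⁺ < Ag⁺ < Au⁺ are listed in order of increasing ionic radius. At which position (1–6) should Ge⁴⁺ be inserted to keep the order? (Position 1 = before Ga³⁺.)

1

Electron counts and nuclear charges: Ge⁴⁺: 28 e⁻, Z=32, Ga³⁺: 28 e⁻, Z=31, Zn²⁺: 28 e⁻, Z=30, Cd²⁺: 46 e⁻, Z=48, Ag⁺: 46 e⁻, Z=47, Au⁺: 78 e⁻, Z=79. Ge⁴⁺ < Ga³⁺ (both 28 e⁻, Z=32>31); Ga³⁺ < Zn²⁺ (both 28 e⁻, Z=31>30); Zn²⁺ < Cd²⁺ (same group, period 4 vs 5); Cd²⁺ < Ag⁺ (isoelectronic, higher Z=48 is smaller); Ag⁺ < Au⁺ (same group, 1 shell fewer).
The complete sequence is Ge⁴⁺ < Ga³⁺ < Zn²⁺ < Cd²⁺ < Ag⁺ < Au⁺. Ge⁴⁺ sits at position 1.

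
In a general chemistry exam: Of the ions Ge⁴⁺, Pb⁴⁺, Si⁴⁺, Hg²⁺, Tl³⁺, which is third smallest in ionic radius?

Pb⁴⁺

Work out protons and electrons: Si⁴⁺ has 10 e⁻ (Z=14), Ge⁴⁺ has 28 e⁻ (Z=32), Pb⁴⁺ has 78 e⁻ (Z=82), Tl³⁺ has 78 e⁻ (Z=81), Hg²⁺ has 78 e⁻ (Z=80). Si⁴⁺ < Ge⁴⁺ (same group, 1 shell fewer); Ge⁴⁺ < Pb⁴⁺ (same group, period 4 vs 6); Pb⁴⁺ < Tl³⁺ (isoelectronic, higher Z=82 is smaller); Tl³⁺ < Hg²⁺ (isoelectronic, higher Z=81 is smaller).
That gives Si⁴⁺ < Ge⁴⁺ < Pb⁴⁺ < Tl³⁺ < Hg²⁺. From the smallest end, number 3 is Pb⁴⁺.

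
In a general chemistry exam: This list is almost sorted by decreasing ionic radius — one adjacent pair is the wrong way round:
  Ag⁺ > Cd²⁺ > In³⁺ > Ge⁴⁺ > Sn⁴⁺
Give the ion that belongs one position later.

The pair Ge⁴⁺, Sn⁴⁺ is the wrong way round — same group and charge — period 4 sits above period 5, so Ge⁴⁺ is smaller. All other adjacent pairs agree with periodic trends, so Ge⁴⁺ is the misplaced ion.

Ge⁴⁺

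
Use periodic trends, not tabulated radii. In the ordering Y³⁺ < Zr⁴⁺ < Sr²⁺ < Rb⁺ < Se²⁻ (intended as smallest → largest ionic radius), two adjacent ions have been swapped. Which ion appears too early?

Y³⁺

The pair Y³⁺, Zr⁴⁺ is the wrong way round — they are isoelectronic (36 e⁻) and Zr has more protons than Y (40 vs 39), making Zr⁴⁺ smaller. All other adjacent pairs agree with periodic trends, so Y³⁺ is the misplaced ion.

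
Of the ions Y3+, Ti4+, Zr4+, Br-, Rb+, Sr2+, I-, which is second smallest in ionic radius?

Zr4+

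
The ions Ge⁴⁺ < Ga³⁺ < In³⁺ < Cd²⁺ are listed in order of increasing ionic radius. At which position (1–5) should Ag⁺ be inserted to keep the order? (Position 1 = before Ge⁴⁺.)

Tabulating Z and e⁻: Ge⁴⁺ has 28 e⁻ (Z=32), Ga³⁺ has 28 e⁻ (Z=31), In³⁺ has 46 e⁻ (Z=49), Cd²⁺ has 46 e⁻ (Z=48), Ag⁺ has 46 e⁻ (Z=47). Ge⁴⁺ < Ga³⁺ (isoelectronic, higher Z=32 is smaller); Ga³⁺ < In³⁺ (same group, 1 shell fewer); In³⁺ < Cd²⁺ (both 46 e⁻, Z=49>48); Cd²⁺ < Ag⁺ (both 46 e⁻, Z=48>47).
Merged order: Ge⁴⁺ < Ga³⁺ < In³⁺ < Cd²⁺ < Ag⁺ — Ag⁺ is number 5.

5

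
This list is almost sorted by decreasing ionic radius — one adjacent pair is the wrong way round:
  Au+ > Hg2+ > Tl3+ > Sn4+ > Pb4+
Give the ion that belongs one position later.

Sn4+

Compare adjacent ions: Sn4+ and Pb4+ are in one column with the same charge; the lighter period-5 ion has one fewer shell and is smaller — yet in this decreasing list Sn4+ sits before Pb4+. Nothing else is reversed, so Sn4+ should move one place to the right.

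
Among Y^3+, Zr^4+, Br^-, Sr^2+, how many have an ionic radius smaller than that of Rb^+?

3

Each ion has 36 electrons. The ranking follows nuclear charge in reverse — greater Z gives a smaller radius. Zr^4+ (Z=40), Y^3+ (Z=39), Sr^2+ (Z=38), Rb^+ (Z=37), Br^- (Z=35).
Placing each against Rb^+: smaller — Zr^4+, Y^3+, Sr^2+; larger — Br^-. So 3 are smaller.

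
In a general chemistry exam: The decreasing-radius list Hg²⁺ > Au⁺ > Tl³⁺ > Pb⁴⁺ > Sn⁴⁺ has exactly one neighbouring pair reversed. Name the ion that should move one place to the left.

Au⁺

Scanning neighbour by neighbour, only Hg²⁺/Au⁺ violates a trend: both have 78 electrons but Z(Hg)=80 > Z(Au)=79, so Hg²⁺ should be the smaller of the two. That makes Au⁺ the one sitting a position late relative to where it belongs.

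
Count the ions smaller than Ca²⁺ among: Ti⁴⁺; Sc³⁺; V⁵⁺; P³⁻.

Each ion has 18 electrons. The ranking follows nuclear charge in reverse — greater Z gives a smaller radius. V⁵⁺ (Z=23), Ti⁴⁺ (Z=22), Sc³⁺ (Z=21), Ca²⁺ (Z=20), P³⁻ (Z=15).
Relative to Ca²⁺, the ions that are smaller are V⁵⁺, Ti⁴⁺, Sc³⁺. So 3 are smaller.

3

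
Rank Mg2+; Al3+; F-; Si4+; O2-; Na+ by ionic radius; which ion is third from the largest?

Na+

These species are isoelectronic with 10 electrons. The only difference is the number of protons: Si4+ (Z=14), Al3+ (Z=13), Mg2+ (Z=12), Na+ (Z=11), F- (Z=9), O2- (Z=8). The strongest nuclear pull (Si4+) gives the smallest ion.
So the order is Si4+ < Al3+ < Mg2+ < Na+ < F- < O2-; the 3rd-largest ion is Na+.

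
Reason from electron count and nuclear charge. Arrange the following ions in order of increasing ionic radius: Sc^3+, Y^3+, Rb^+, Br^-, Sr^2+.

Electron counts and nuclear charges: Sc^3+ has 18 e⁻ (Z=21), Y^3+ has 36 e⁻ (Z=39), Sr^2+ has 36 e⁻ (Z=38), Rb^+ has 36 e⁻ (Z=37), Br^- has 36 e⁻ (Z=35). Sc^3+ < Y^3+ (same group, 1 shell fewer); Y^3+ < Sr^2+ (both 36 e⁻, Z=39>38); Sr^2+ < Rb^+ (isoelectronic, higher Z=38 is smaller); Rb^+ < Br^- (isoelectronic, higher Z=37 is smaller).

Sc^3+ < Y^3+ < Sr^2+ < Rb^+ < Br^-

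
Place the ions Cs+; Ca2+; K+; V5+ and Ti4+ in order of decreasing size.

V5+ (Z=23, 18 e⁻), Ti4+ (Z=22, 18 e⁻), Ca2+ (Z=20, 18 e⁻), K+ (Z=19, 18 e⁻), Cs+ (Z=55, 54 e⁻). V5+ < Ti4+ (both 18 e⁻, Z=23>22); Ti4+ < Ca2+ (both 18 e⁻, Z=22>20); Ca2+ < K+ (both 18 e⁻, Z=20>19); K+ < Cs+ (same group, 2 shells fewer).

Cs+ > K+ > Ca2+ > Ti4+ > V5+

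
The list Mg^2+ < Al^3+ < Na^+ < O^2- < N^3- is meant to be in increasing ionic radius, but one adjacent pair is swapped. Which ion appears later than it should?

Al^3+

Compare adjacent ions: Al^3+ and Mg^2+ share 10 electrons; the higher nuclear charge on Al (Z=13) contracts it more, so Al^3+ < Mg^2+ — yet in this increasing list Mg^2+ sits before Al^3+. Nothing else is reversed, so Al^3+ should move one place to the left.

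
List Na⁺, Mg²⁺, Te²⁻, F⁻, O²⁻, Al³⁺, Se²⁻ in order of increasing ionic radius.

Al³⁺ has 10 e⁻ (Z=13), Mg²⁺ has 10 e⁻ (Z=12), Na⁺ has 10 e⁻ (Z=11), F⁻ has 10 e⁻ (Z=9), O²⁻ has 10 e⁻ (Z=8), Se²⁻ has 36 e⁻ (Z=34), Te²⁻ has 54 e⁻ (Z=52). Al³⁺ < Mg²⁺ (both 10 e⁻, Z=13>12); Mg²⁺ < Na⁺ (both 10 e⁻, Z=12>11); Na⁺ < F⁻ (isoelectronic, higher Z=11 is smaller); F⁻ < O²⁻ (isoelectronic, higher Z=9 is smaller); O²⁻ < Se²⁻ (same group, 2 shells fewer); Se²⁻ < Te²⁻ (same group, period 4 vs 5).

Al³⁺ < Mg²⁺ < Na⁺ < F⁻ < O²⁻ < Se²⁻ < Te²⁻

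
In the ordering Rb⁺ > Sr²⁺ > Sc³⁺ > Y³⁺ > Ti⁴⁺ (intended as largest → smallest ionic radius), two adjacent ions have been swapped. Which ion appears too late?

Y³⁺

Scanning neighbour by neighbour, only Sc³⁺/Y³⁺ violates a trend: both in group 3 with the same charge; Sc³⁺ (period 4) has the smaller radius. That makes Y³⁺ the one sitting a position late relative to where it belongs.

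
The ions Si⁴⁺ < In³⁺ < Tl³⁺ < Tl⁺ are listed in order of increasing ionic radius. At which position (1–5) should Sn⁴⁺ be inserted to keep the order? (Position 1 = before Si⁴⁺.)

Electron counts and nuclear charges: Si⁴⁺: 10 e⁻, Z=14, Sn⁴⁺: 46 e⁻, Z=50, In³⁺: 46 e⁻, Z=49, Tl³⁺: 78 e⁻, Z=81, Tl⁺: 80 e⁻, Z=81. Si⁴⁺ < Sn⁴⁺ (same group, 2 shells fewer); Sn⁴⁺ < In³⁺ (both 46 e⁻, Z=50>49); In³⁺ < Tl³⁺ (same group, 1 shell fewer); Tl³⁺ < Tl⁺ (higher charge on the same element).
With Sn⁴⁺ included the full order is Si⁴⁺ < Sn⁴⁺ < In³⁺ < Tl³⁺ < Tl⁺, so it takes position 2.

2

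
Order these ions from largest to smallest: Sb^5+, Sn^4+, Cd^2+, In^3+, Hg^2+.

Hg^2+ > Cd^2+ > In^3+ > Sn^4+ > Sb^5+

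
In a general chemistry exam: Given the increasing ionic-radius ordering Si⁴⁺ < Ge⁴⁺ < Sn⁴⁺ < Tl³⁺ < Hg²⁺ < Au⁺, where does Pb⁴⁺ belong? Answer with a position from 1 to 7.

Si⁴⁺ (Z=14, 10 e⁻), Ge⁴⁺ (Z=32, 28 e⁻), Sn⁴⁺ (Z=50, 46 e⁻), Pb⁴⁺ (Z=82, 78 e⁻), Tl³⁺ (Z=81, 78 e⁻), Hg²⁺ (Z=80, 78 e⁻), Au⁺ (Z=79, 78 e⁻). Si⁴⁺ < Ge⁴⁺ (same group, period 3 vs 4); Ge⁴⁺ < Sn⁴⁺ (same group, period 4 vs 5); Sn⁴⁺ < Pb⁴⁺ (same group, period 5 vs 6); Pb⁴⁺ < Tl³⁺ (both 78 e⁻, Z=82>81); Tl³⁺ < Hg²⁺ (isoelectronic, higher Z=81 is smaller); Hg²⁺ < Au⁺ (isoelectronic, higher Z=80 is smaller).
The complete sequence is Si⁴⁺ < Ge⁴⁺ < Sn⁴⁺ < Pb⁴⁺ < Tl³⁺ < Hg²⁺ < Au⁺. Pb⁴⁺ sits at position 4.

4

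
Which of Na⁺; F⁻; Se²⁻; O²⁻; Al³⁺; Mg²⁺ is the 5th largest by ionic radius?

Mg²⁺

Tabulating Z and e⁻: Al³⁺ has 10 e⁻ (Z=13), Mg²⁺ has 10 e⁻ (Z=12), Na⁺ has 10 e⁻ (Z=11), F⁻ has 10 e⁻ (Z=9), O²⁻ has 10 e⁻ (Z=8), Se²⁻ has 36 e⁻ (Z=34). Al³⁺ < Mg²⁺ (isoelectronic, higher Z=13 is smaller); Mg²⁺ < Na⁺ (isoelectronic, higher Z=12 is smaller); Na⁺ < F⁻ (isoelectronic, higher Z=11 is smaller); F⁻ < O²⁻ (isoelectronic, higher Z=9 is smaller); O²⁻ < Se²⁻ (same group, period 2 vs 4).
That gives Al³⁺ < Mg²⁺ < Na⁺ < F⁻ < O²⁻ < Se²⁻. From the largest end, number 5 is Mg²⁺.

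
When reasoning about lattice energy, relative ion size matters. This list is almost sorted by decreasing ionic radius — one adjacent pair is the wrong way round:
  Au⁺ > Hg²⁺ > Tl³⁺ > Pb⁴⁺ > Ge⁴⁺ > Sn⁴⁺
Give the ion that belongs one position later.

Ge⁴⁺

Scanning neighbour by neighbour, only Ge⁴⁺/Sn⁴⁺ violates a trend: same group and charge — period 4 sits above period 5, so Ge⁴⁺ is smaller. That makes Ge⁴⁺ the one sitting a position early relative to where it belongs.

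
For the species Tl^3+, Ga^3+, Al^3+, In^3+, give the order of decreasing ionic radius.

All are in the same group with charge +3. Radius grows down the group as n (the outermost shell) increases.

Tl^3+ > In^3+ > Ga^3+ > Al^3+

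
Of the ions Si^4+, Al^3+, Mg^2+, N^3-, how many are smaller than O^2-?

3

These species are isoelectronic with 10 electrons. The only difference is the number of protons: Si^4+ (Z=14), Al^3+ (Z=13), Mg^2+ (Z=12), O^2- (Z=8), N^3- (Z=7). The strongest nuclear pull (Si^4+) gives the smallest ion.
Overall: Si^4+ < Al^3+ < Mg^2+ < O^2- < N^3-. O^2- has 3 below it and 1 above. So 3 are smaller.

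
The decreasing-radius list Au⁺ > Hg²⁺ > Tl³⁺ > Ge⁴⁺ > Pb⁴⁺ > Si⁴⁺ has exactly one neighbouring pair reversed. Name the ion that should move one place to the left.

Check each adjacent pair. Ge⁴⁺ and Pb⁴⁺ are reversed: same group and charge — period 4 sits above period 6, so Ge⁴⁺ is smaller. No other neighbouring pair contradicts the periodic trends, so Pb⁴⁺ is the ion listed too late.

Pb⁴⁺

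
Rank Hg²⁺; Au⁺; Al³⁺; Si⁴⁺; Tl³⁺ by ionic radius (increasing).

First list Z and electron count for each: Si⁴⁺ (Z=14, 10 e⁻), Al³⁺ (Z=13, 10 e⁻), Tl³⁺ (Z=81, 78 e⁻), Hg²⁺ (Z=80, 78 e⁻), Au⁺ (Z=79, 78 e⁻). Si⁴⁺ < Al³⁺ (both 10 e⁻, Z=14>13); Al³⁺ < Tl³⁺ (same group, period 3 vs 6); Tl³⁺ < Hg²⁺ (both 78 e⁻, Z=81>80); Hg²⁺ < Au⁺ (both 78 e⁻, Z=80>79).

Si⁴⁺ < Al³⁺ < Tl³⁺ < Hg²⁺ < Au⁺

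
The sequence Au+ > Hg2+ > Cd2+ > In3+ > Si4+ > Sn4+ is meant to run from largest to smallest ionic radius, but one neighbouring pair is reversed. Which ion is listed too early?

Compare adjacent ions: Si4+ and Sn4+ are in one column with the same charge; the lighter period-3 ion has 2 fewer shells and is smaller — yet in this decreasing list Si4+ sits before Sn4+. Nothing else is reversed, so Si4+ should move one place to the right.

Si4+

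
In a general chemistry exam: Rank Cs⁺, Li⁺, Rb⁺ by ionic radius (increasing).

All are in the same group with charge +1. Radius grows down the group as n (the outermost shell) increases.

Li⁺ < Rb⁺ < Cs⁺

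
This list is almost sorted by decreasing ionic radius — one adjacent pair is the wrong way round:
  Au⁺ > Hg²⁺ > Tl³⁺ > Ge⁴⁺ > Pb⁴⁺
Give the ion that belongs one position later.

Scanning neighbour by neighbour, only Ge⁴⁺/Pb⁴⁺ violates a trend: Ge⁴⁺ and Pb⁴⁺ are in one column with the same charge; the lighter period-4 ion has 2 fewer shells and is smaller. That makes Ge⁴⁺ the one sitting a position early relative to where it belongs.

Ge⁴⁺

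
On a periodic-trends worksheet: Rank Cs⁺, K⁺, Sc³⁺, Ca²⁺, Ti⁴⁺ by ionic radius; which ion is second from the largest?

Electron counts and nuclear charges: Ti⁴⁺: 18 e⁻, Z=22, Sc³⁺: 18 e⁻, Z=21, Ca²⁺: 18 e⁻, Z=20, K⁺: 18 e⁻, Z=19, Cs⁺: 54 e⁻, Z=55. Ti⁴⁺ < Sc³⁺ (both 18 e⁻, Z=22>21); Sc³⁺ < Ca²⁺ (both 18 e⁻, Z=21>20); Ca²⁺ < K⁺ (isoelectronic, higher Z=20 is smaller); K⁺ < Cs⁺ (same group, 2 shells fewer).
That gives Ti⁴⁺ < Sc³⁺ < Ca²⁺ < K⁺ < Cs⁺. From the largest end, number 2 is K⁺.

K⁺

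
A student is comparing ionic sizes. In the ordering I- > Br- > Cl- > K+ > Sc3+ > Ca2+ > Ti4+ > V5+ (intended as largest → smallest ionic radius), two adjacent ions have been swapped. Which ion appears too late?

Check each adjacent pair. Sc3+ and Ca2+ are reversed: they are isoelectronic (18 e⁻) and Sc has more protons than Ca (21 vs 20), making Sc3+ smaller. No other neighbouring pair contradicts the periodic trends, so Ca2+ is the ion listed too late.

Ca2+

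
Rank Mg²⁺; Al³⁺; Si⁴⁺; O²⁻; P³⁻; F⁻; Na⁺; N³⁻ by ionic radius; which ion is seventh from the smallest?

N³⁻

Tabulating Z and e⁻: Si⁴⁺ has 10 e⁻ (Z=14), Al³⁺ has 10 e⁻ (Z=13), Mg²⁺ has 10 e⁻ (Z=12), Na⁺ has 10 e⁻ (Z=11), F⁻ has 10 e⁻ (Z=9), O²⁻ has 10 e⁻ (Z=8), N³⁻ has 10 e⁻ (Z=7), P³⁻ has 18 e⁻ (Z=15). Si⁴⁺ < Al³⁺ (both 10 e⁻, Z=14>13); Al³⁺ < Mg²⁺ (both 10 e⁻, Z=13>12); Mg²⁺ < Na⁺ (both 10 e⁻, Z=12>11); Na⁺ < F⁻ (both 10 e⁻, Z=11>9); F⁻ < O²⁻ (both 10 e⁻, Z=9>8); O²⁻ < N³⁻ (both 10 e⁻, Z=8>7); N³⁻ < P³⁻ (same group, period 2 vs 3).
So the order is Si⁴⁺ < Al³⁺ < Mg²⁺ < Na⁺ < F⁻ < O²⁻ < N³⁻ < P³⁻; the 7th-smallest ion is N³⁻.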